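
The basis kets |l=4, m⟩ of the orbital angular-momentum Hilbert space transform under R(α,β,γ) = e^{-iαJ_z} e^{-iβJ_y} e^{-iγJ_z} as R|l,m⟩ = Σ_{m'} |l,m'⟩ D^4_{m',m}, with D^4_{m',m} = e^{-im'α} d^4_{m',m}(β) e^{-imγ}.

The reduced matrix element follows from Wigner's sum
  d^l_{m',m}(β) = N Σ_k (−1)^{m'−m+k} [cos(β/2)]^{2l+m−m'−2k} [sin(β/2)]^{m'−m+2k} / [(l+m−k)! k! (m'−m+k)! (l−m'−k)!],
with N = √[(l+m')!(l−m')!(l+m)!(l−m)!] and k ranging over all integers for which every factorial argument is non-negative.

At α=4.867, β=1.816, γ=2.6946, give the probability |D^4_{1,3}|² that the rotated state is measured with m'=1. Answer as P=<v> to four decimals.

First d^4_{1,3}(β=1.816), then the phase factors e^{-i(1)α} and e^{-i(3)γ}:
With c≡cos(β/2)=0.615324 and s≡sin(β/2)=0.788275, N=[120·6·5040·1]^{1/2}=1904.940944
k: max(0,(3)−(1))=2 … min(4+(3),4−(1))=3
  k=2: (−1)^0·1904.9409/(240)·0.6153^6·0.7883^2 = +0.267699
  k=3: (−1)^1·1904.9409/(144)·0.6153^4·0.7883^4 = -0.732223
d^4_{1,3}(1.816) = +0.267699 -0.732223 = -0.464524
|D^4_{1,3}|² = |d^4_{1,3}(β)|² = (-0.464524)² = 0.215783 (the z-rotation phases have unit modulus)

P=0.2158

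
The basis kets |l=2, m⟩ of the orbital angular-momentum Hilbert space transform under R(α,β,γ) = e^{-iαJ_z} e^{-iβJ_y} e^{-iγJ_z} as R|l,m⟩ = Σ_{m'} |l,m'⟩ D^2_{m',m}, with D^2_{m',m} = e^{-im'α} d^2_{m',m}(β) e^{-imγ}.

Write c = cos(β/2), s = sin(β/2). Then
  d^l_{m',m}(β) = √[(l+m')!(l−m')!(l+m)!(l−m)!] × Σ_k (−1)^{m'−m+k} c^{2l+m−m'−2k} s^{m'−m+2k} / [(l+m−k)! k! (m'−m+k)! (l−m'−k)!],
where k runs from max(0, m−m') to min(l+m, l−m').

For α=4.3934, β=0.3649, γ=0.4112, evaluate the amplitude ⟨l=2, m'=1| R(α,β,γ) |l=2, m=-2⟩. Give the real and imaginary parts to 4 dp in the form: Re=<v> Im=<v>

First d^2_{1,-2}(β=0.3649), then the phase factors e^{-i(1)α} and e^{-i(-2)γ}:
With c≡cos(β/2)=0.983402 and s≡sin(β/2)=0.181439, N=[6·1·1·24]^{1/2}=12.000000
The bounds max(0,m−m')=0 and min(l+m,l−m')=0 give 1 term
  k=0: (−1)^3·12.0000/(6)·0.9834^1·0.1814^3 = -0.011748
d^2_{1,-2}(0.3649) = -0.011748
Attach z-rotation phases: D = e^{-i(1)(4.3934)}·(-0.011748)·e^{-i(-2)(0.4112)} = +0.010681-0.004891i

Re=0.0107 Im=-0.0049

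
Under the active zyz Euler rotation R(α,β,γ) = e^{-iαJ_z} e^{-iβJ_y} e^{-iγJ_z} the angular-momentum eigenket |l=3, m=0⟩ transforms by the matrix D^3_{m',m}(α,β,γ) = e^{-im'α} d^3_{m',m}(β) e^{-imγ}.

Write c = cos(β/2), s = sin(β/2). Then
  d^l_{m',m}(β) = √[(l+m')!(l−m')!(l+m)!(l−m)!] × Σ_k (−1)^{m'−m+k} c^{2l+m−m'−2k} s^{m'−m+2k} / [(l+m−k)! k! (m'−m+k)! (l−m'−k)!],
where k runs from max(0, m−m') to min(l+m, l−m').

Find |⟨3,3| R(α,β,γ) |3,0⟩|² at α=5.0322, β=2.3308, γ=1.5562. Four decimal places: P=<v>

P=0.0453

First d^3_{3,0}(β=2.3308), then the phase factors e^{-i(3)α} and e^{-i(0)γ}:
c=cos(2.3308/2)=0.394383, s=sin(2.3308/2)=0.918946; N=√[720·1·6·6]=160.996894
k∈{0} keeps every argument non-negative
  k=0: (−1)^3·160.9969/(36)·0.3944^3·0.9189^3 = -0.212882
d^3_{3,0}(2.3308) = -0.212882
|D^3_{3,0}|² = |d^3_{3,0}(β)|² = (-0.212882)² = 0.045319 (the z-rotation phases have unit modulus)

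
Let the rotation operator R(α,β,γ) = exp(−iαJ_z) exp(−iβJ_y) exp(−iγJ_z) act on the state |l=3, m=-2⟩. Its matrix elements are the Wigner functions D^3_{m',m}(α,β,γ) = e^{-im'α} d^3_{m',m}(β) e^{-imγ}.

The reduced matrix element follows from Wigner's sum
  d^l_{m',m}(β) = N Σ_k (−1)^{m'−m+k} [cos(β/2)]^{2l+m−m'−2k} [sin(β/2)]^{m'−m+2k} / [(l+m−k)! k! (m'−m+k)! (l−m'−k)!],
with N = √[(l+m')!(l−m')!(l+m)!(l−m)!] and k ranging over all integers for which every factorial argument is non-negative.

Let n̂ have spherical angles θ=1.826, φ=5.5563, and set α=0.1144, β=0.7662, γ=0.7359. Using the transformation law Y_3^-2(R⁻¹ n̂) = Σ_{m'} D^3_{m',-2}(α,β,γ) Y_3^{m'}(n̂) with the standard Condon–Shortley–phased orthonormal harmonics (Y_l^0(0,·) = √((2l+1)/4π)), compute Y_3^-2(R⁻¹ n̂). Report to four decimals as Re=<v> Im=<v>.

Need the full column D^3_{m',-2} for m'=−3..3 at α=0.1144, β=0.7662, γ=0.7359.
cos(β/2)=0.927510, sin(β/2)=0.373798
d^3_{-3,-2}: single k=1 term ⇒ +0.628501;  D = -0.151961+0.609853i
d^3_{-2,-2}: k∈[0..1] ⇒ +0.636667 -0.517033 = +0.119635;  D = -0.015485+0.118628i
d^3_{-1,-2}: k∈[0..1] ⇒ -0.811391 +0.263570 = -0.547821;  D = +0.008438-0.547756i
d^3_{0,-2}: k∈[0..1] ⇒ +0.566381 -0.091991 = +0.474390;  D = +0.046886+0.472067i
d^3_{1,-2}: k∈[0..1] ⇒ -0.263570 +0.021404 = -0.242165;  D = -0.051286-0.236672i
d^3_{2,-2}: k∈[0..1] ⇒ +0.083976 -0.002728 = +0.081248;  D = +0.026158+0.076922i
d^3_{3,-2}: single k=0 term ⇒ -0.016580;  D = -0.007095-0.014985i
Y_3^{m'}(θ=1.826,φ=5.5563) and Σ D·Y over m':
  (-0.1520+0.6099i)·(-0.2165+0.3098i)  (-0.0155+0.1186i)·(-0.0282-0.2399i)  (+0.0084-0.5478i)·(-0.1592-0.1416i)  (+0.0469+0.4721i)·(+0.2526+0.0000i)  (-0.0513-0.2367i)·(+0.1592-0.1416i)  (+0.0262+0.0769i)·(-0.0282+0.2399i)  (-0.0071-0.0150i)·(+0.2165+0.3098i)
Y_3^-2(R⁻¹ n̂) = -0.251987-0.005238i

Re=-0.2520 Im=-0.0052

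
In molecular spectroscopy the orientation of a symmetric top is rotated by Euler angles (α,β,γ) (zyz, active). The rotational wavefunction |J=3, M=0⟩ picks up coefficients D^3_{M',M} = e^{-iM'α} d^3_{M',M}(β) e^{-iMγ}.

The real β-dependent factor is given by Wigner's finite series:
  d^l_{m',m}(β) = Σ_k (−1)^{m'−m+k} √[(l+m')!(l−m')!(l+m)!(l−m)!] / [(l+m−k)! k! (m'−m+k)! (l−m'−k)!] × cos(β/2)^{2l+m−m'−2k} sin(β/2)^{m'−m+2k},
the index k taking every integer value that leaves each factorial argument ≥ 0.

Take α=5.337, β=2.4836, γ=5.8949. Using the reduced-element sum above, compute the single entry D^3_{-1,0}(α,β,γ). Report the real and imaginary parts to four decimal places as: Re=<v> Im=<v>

D^3_{-1,0}(5.337,2.4836,5.8949) = e^{-i·-1·5.337}·d^3_{-1,0}(2.4836)·e^{-i·0·5.8949}. Compute d first:
Half-angle: c=0.323093, s=0.946367. N=√(2·24·6·6)=41.569219
The bounds max(0,m−m')=1 and min(l+m,l−m')=3 give 3 terms
  k=1: (−1)^0·41.5692/(12)·0.3231^5·0.9464^1 = +0.011542
  k=2: (−1)^1·41.5692/(4)·0.3231^3·0.9464^3 = -0.297081
  k=3: (−1)^2·41.5692/(12)·0.3231^1·0.9464^5 = +0.849605
d^3_{-1,0}(2.4836) = +0.011542 -0.297081 +0.849605 = +0.564066
Phases: e^{-i·(-1)·5.337}=+0.584782-0.811191i, e^{-i·(0)·5.8949}=+1.000000+0.000000i ⇒ D=+0.329855-0.457565i

Re=0.3299 Im=-0.4576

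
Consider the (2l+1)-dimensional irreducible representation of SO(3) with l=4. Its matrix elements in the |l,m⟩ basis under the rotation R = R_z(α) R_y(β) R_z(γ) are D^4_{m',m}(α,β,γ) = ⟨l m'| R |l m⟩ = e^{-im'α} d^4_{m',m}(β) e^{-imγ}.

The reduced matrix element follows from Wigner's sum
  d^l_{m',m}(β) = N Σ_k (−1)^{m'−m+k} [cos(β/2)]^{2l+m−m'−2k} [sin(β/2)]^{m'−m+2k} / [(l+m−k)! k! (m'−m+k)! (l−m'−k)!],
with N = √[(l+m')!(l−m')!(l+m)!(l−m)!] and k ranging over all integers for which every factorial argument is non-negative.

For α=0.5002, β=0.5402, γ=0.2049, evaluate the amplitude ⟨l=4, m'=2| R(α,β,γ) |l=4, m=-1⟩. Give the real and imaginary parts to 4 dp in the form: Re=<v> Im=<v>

Re=-0.1386 Im=0.1415

First d^4_{2,-1}(β=0.5402), then the phase factors e^{-i(2)α} and e^{-i(-1)γ}:
Half-angle: c=0.963744, s=0.266828. N=√(720·2·6·120)=1018.233765
k∈{0,1,2} keeps every argument non-negative
  k=0: (−1)^3·1018.2338/(72)·0.9637^5·0.2668^3 = -0.223366
  k=1: (−1)^4·1018.2338/(48)·0.9637^3·0.2668^5 = +0.025683
  k=2: (−1)^5·1018.2338/(240)·0.9637^1·0.2668^7 = -0.000394
d^4_{2,-1}(0.5402) = -0.223366 +0.025683 -0.000394 = -0.198077
D = (+0.539966-0.841687i)·(-0.198077)·(+0.979081+0.203469i) = -0.138639+0.141469i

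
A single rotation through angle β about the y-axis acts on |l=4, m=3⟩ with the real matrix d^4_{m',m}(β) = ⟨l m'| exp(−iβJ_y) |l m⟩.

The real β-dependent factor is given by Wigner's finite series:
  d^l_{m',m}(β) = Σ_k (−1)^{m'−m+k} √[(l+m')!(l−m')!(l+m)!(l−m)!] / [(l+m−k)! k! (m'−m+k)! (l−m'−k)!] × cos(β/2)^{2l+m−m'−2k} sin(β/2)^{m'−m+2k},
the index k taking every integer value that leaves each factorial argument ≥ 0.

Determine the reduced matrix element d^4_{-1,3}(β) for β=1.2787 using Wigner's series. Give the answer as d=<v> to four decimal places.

d=0.4647

d^4_{-1,3}(β=1.2787) via Wigner's sum:
Half-angle: c=0.802484, s=0.596674. N=√(6·120·5040·1)=1904.940944
k∈{4,5} keeps every argument non-negative
  k=4: (−1)^0·1904.9409/(144)·0.8025^4·0.5967^4 = +0.695364
  k=5: (−1)^1·1904.9409/(240)·0.8025^2·0.5967^6 = -0.230656
d^4_{-1,3}(1.2787) = +0.695364 -0.230656 = +0.464708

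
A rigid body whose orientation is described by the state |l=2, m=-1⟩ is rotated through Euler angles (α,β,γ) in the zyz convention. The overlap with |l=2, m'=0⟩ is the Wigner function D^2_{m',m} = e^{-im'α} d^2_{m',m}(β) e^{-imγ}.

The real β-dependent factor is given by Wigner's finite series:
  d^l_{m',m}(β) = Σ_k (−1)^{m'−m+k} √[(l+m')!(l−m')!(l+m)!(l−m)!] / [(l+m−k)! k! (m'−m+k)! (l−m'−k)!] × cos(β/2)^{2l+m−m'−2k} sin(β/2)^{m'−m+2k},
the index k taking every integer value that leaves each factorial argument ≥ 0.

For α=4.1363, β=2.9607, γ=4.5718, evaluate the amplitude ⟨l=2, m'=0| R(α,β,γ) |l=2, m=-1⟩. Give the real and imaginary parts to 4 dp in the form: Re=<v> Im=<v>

Split into d^2_{0,-1}(β=2.9607) × two z-phases.
Half-angle: c=0.090323, s=0.995913. N=√(2·2·1·6)=4.898979
k∈{0,1} keeps every argument non-negative
  k=0: (−1)^1·4.8990/(2)·0.0903^3·0.9959^1 = -0.001798
  k=1: (−1)^2·4.8990/(2)·0.0903^1·0.9959^3 = +0.218543
d^2_{0,-1}(2.9607) = -0.001798 +0.218543 = +0.216746
Phases: e^{-i·(0)·4.1363}=+1.000000+0.000000i, e^{-i·(-1)·4.5718}=-0.140126-0.990134i ⇒ D=-0.030372-0.214607i

Re=-0.0304 Im=-0.2146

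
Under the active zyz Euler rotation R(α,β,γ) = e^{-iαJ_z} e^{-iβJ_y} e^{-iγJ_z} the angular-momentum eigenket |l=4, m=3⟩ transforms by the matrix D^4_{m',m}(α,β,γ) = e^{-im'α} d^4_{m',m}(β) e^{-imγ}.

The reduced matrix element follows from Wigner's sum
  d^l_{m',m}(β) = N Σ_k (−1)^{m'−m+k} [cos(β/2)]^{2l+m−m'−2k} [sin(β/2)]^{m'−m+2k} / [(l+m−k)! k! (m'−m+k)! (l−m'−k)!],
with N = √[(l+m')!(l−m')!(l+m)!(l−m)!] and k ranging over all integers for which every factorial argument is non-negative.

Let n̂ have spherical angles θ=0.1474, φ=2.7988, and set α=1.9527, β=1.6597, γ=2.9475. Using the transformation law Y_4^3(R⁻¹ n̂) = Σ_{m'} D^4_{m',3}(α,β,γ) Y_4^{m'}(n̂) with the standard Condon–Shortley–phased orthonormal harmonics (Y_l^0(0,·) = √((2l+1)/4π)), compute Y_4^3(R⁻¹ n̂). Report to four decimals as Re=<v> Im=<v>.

Need the full column D^4_{m',3} for m'=−4..4 at α=1.9527, β=1.6597, γ=2.9475.
cos(β/2)=0.674986, sin(β/2)=0.737830
d^4_{-4,3}: single k=7 term ⇒ +0.227266;  D = +0.116670-0.195034i
d^4_{-3,3}: k∈[6..7] ⇒ +0.514549 -0.087832 = +0.426717;  D = -0.421456-0.066801i
d^4_{-2,3}: k∈[5..6] ⇒ +0.754836 -0.300645 = +0.454191;  D = +0.101205+0.442772i
d^4_{-1,3}: k∈[4..5] ⇒ +0.813813 -0.583443 = +0.230370;  D = +0.189268-0.131331i
d^4_{0,3}: k∈[3..4] ⇒ +0.665899 -0.795667 = -0.129767;  D = +0.108383+0.071363i
d^4_{1,3}: k∈[2..3] ⇒ +0.408652 -0.813813 = -0.405162;  D = +0.080642-0.397055i
d^4_{2,3}: k∈[1..2] ⇒ +0.176232 -0.631727 = -0.455495;  D = -0.448011+0.082232i
d^4_{3,3}: k∈[0..1] ⇒ +0.043088 -0.360397 = -0.317309;  D = +0.169472+0.268261i
d^4_{4,3}: single k=0 term ⇒ -0.133219;  D = +0.077996-0.108000i
Y_4^{m'}(θ=0.1474,φ=2.7988) and Σ D·Y over m':
  (+0.1167-0.1950i)·(+0.0000+0.0002i)  (-0.4215-0.0668i)·(-0.0020-0.0034i)  (+0.1012+0.4428i)·(+0.0327+0.0267i)  (+0.1893-0.1313i)·(-0.2491-0.0889i)  (+0.1084+0.0714i)·(+0.7567+0.0000i)  (+0.0806-0.3971i)·(+0.2491-0.0889i)  (-0.4480+0.0822i)·(+0.0327-0.0267i)  (+0.1695+0.2683i)·(+0.0020-0.0034i)  (+0.0780-0.1080i)·(+0.0000-0.0002i)
Y_4^3(R⁻¹ n̂) = -0.011092-0.002852i

Re=-0.0111 Im=-0.0029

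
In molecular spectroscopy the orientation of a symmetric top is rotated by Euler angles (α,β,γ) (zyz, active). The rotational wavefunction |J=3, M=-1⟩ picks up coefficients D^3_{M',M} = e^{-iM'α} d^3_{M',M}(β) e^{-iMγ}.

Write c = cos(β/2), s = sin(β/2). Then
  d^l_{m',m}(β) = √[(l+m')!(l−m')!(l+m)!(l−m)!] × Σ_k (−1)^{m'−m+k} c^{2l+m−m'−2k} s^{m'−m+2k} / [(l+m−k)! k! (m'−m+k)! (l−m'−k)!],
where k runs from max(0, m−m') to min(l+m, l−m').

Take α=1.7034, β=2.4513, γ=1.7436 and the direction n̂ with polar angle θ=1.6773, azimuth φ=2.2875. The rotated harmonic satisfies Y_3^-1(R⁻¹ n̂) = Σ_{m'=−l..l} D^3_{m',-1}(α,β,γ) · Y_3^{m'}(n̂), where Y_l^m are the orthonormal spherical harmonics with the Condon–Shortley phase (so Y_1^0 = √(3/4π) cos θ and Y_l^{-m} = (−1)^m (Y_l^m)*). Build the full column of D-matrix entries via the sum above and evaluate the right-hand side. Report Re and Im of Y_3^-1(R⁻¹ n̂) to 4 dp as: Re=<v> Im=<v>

Re=0.1777 Im=-0.1306

Need the full column D^3_{m',-1} for m'=−3..3 at α=1.7034, β=2.4513, γ=1.7436.
cos(β/2)=0.338334, sin(β/2)=0.941026
d^3_{-3,-1}: single k=2 term ⇒ +0.044940;  D = +0.037820+0.024274i
d^3_{-2,-1}: k∈[1..2] ⇒ +0.013193 -0.204114 = -0.190922;  D = -0.080977+0.172898i
d^3_{-1,-1}: k∈[0..2] ⇒ +0.001500 -0.092828 +0.538580 = +0.447252;  D = -0.426555-0.134480i
d^3_{0,-1}: k∈[0..2] ⇒ -0.014452 +0.335394 -0.864858 = -0.543916;  D = +0.093524-0.535815i
d^3_{1,-1}: k∈[0..2] ⇒ +0.069621 -0.718106 +0.694400 = +0.045914;  D = +0.045877+0.001845i
d^3_{2,-1}: k∈[0..1] ⇒ -0.204114 +0.789504 = +0.585389;  D = -0.054015-0.582892i
d^3_{3,-1}: single k=0 term ⇒ +0.347652;  D = -0.338888+0.077566i
Y_3^{m'}(θ=1.6773,φ=2.2875) and Σ D·Y over m':
  (+0.0378+0.0243i)·(+0.3432-0.2245i)  (-0.0810+0.1729i)·(+0.0147-0.1064i)  (-0.4266-0.1345i)·(+0.1992+0.2286i)  (+0.0935-0.5358i)·(+0.1168+0.0000i)  (+0.0459+0.0018i)·(-0.1992+0.2286i)  (-0.0540-0.5829i)·(+0.0147+0.1064i)  (-0.3389+0.0776i)·(-0.3432-0.2245i)
Y_3^-1(R⁻¹ n̂) = +0.177750-0.130590i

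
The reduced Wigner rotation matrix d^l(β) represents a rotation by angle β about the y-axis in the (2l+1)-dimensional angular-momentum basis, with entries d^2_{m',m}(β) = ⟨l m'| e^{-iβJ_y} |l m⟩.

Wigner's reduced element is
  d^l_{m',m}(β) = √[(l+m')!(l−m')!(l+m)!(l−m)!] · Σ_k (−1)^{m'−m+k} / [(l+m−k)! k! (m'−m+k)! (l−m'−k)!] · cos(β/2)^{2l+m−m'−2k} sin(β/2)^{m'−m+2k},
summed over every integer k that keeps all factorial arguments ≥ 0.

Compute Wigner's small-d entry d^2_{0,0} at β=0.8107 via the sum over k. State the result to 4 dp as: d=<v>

d^2_{0,0}(β=0.8107) via Wigner's sum:
Half-angle: c=0.918964, s=0.394340. N=√(2·2·2·2)=4.000000
k: max(0,(0)−(0))=0 … min(2+(0),2−(0))=2
  k=0: (−1)^0·4.0000/(4)·0.9190^4·0.3943^0 = +0.713173
  k=1: (−1)^1·4.0000/(1)·0.9190^2·0.3943^2 = -0.525291
  k=2: (−1)^2·4.0000/(4)·0.9190^0·0.3943^4 = +0.024182
d^2_{0,0}(0.8107) = +0.713173 -0.525291 +0.024182 = +0.212063

d=0.2121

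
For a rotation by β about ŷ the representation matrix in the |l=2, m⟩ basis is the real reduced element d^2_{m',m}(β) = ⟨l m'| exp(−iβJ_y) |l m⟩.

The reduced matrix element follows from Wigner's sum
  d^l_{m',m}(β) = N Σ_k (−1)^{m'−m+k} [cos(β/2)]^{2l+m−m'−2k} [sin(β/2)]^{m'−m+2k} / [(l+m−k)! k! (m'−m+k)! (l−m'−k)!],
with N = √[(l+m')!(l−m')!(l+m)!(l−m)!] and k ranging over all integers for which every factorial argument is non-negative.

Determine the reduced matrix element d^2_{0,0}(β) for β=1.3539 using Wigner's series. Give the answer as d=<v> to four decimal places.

d=-0.4305

d^2_{0,0}(β=1.3539) via Wigner's sum:
With c≡cos(β/2)=0.779487 and s≡sin(β/2)=0.626419, N=[2·2·2·2]^{1/2}=4.000000
k∈{0,1,2} keeps every argument non-negative
  k=0: (−1)^0·4.0000/(4)·0.7795^4·0.6264^0 = +0.369178
  k=1: (−1)^1·4.0000/(1)·0.7795^2·0.6264^2 = -0.953689
  k=2: (−1)^2·4.0000/(4)·0.7795^0·0.6264^4 = +0.153978
d^2_{0,0}(1.3539) = +0.369178 -0.953689 +0.153978 = -0.430534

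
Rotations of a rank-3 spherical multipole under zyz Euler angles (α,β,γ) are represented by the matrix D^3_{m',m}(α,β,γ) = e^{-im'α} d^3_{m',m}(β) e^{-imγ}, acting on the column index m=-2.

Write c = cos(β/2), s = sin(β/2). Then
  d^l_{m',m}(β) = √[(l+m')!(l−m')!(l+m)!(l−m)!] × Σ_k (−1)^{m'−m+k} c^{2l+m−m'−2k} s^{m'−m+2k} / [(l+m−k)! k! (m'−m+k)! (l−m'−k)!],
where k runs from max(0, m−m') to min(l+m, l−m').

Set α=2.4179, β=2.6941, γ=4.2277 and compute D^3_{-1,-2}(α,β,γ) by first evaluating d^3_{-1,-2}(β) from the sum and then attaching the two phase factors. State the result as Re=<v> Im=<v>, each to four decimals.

Split into d^3_{-1,-2}(β=2.6941) × two z-phases.
c=cos(2.6941/2)=0.221884, s=sin(2.6941/2)=0.975073; N=√[2·24·1·120]=75.894664
The bounds max(0,m−m')=0 and min(l+m,l−m')=1 give 2 terms
  k=0: (−1)^1·75.8947/(24)·0.2219^5·0.9751^1 = -0.001658
  k=1: (−1)^2·75.8947/(12)·0.2219^3·0.9751^3 = +0.064050
d^3_{-1,-2}(2.6941) = -0.001658 +0.064050 = +0.062392
D = (-0.749366+0.662156i)·(+0.062392)·(-0.565813+0.824534i) = -0.007610-0.061926i

Re=-0.0076 Im=-0.0619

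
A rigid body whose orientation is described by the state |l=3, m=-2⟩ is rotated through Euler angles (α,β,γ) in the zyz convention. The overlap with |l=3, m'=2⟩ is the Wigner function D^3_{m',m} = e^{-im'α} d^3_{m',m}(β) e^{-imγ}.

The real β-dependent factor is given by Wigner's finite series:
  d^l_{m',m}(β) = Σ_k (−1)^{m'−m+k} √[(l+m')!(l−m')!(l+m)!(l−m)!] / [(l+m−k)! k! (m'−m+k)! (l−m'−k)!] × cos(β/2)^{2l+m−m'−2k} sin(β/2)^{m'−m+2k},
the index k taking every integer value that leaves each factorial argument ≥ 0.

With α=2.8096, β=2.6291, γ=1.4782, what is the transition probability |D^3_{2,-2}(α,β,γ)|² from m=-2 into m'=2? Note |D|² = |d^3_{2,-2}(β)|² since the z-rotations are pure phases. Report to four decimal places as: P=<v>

Split into d^3_{2,-2}(β=2.6291) × two z-phases.
With c≡cos(β/2)=0.253451 and s≡sin(β/2)=0.967348, N=[120·1·1·120]^{1/2}=120.000000
The bounds max(0,m−m')=0 and min(l+m,l−m')=1 give 2 terms
  k=0: (−1)^4·120.0000/(24)·0.2535^2·0.9673^4 = +0.281248
  k=1: (−1)^5·120.0000/(120)·0.2535^0·0.9673^6 = -0.819402
d^3_{2,-2}(2.6291) = +0.281248 -0.819402 = -0.538153
|D^3_{2,-2}|² = |d^3_{2,-2}(β)|² = (-0.538153)² = 0.289609 (the z-rotation phases have unit modulus)

P=0.2896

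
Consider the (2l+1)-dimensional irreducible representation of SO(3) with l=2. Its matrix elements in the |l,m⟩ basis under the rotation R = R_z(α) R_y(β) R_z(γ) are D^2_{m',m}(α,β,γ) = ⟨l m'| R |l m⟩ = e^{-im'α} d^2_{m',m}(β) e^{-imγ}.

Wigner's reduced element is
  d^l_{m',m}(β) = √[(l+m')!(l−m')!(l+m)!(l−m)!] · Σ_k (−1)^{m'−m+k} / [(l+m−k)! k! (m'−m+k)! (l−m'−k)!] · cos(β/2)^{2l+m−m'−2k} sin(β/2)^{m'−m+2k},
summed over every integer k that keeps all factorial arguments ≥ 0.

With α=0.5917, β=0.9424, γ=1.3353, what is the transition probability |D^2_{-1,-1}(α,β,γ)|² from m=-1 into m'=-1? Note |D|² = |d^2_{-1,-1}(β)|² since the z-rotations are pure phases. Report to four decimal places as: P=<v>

First d^2_{-1,-1}(β=0.9424), then the phase factors e^{-i(-1)α} and e^{-i(-1)γ}:
Half-angle: c=0.891024, s=0.453956. N=√(1·6·1·6)=6.000000
Admissible k: 0..1 (factorial args all ≥0)
  k=0: (−1)^0·6.0000/(6)·0.8910^4·0.4540^0 = +0.630315
  k=1: (−1)^1·6.0000/(2)·0.8910^2·0.4540^2 = -0.490826
d^2_{-1,-1}(0.9424) = +0.630315 -0.490826 = +0.139490
|D^2_{-1,-1}|² = |d^2_{-1,-1}(β)|² = (+0.139490)² = 0.019457 (the z-rotation phases have unit modulus)

P=0.0195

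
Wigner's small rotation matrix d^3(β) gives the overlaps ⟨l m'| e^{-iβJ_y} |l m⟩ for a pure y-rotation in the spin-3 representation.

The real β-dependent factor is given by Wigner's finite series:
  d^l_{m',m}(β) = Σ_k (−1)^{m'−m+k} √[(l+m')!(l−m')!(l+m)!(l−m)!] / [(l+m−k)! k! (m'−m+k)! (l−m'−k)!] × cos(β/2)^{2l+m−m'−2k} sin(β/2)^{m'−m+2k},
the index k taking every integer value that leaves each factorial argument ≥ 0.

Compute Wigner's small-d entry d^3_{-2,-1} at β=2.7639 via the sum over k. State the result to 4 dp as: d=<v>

d=-0.0389

d^3_{-2,-1}(β=2.7639) via Wigner's sum:
With c≡cos(β/2)=0.187726 and s≡sin(β/2)=0.982221, N=[1·120·2·24]^{1/2}=75.894664
k: max(0,(-1)−(-2))=1 … min(3+(-1),3−(-2))=2
  k=1: (−1)^0·75.8947/(24)·0.1877^5·0.9822^1 = +0.000724
  k=2: (−1)^1·75.8947/(12)·0.1877^3·0.9822^3 = -0.039649
d^3_{-2,-1}(2.7639) = +0.000724 -0.039649 = -0.038925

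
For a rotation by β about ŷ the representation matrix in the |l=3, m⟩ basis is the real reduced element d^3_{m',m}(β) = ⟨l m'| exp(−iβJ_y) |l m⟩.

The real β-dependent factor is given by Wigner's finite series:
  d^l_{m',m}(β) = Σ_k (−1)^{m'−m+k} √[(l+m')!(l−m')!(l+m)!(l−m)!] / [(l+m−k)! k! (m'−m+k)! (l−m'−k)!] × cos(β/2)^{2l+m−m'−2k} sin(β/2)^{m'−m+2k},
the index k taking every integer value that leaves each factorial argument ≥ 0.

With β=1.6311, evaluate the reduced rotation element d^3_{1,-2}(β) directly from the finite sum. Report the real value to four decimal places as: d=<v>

d=-0.3427

d^3_{1,-2}(β=1.6311) via Wigner's sum:
With c≡cos(β/2)=0.685468 and s≡sin(β/2)=0.728103, N=[24·2·1·120]^{1/2}=75.894664
k: max(0,(-2)−(1))=0 … min(3+(-2),3−(1))=1
  k=0: (−1)^3·75.8947/(12)·0.6855^3·0.7281^3 = -0.786266
  k=1: (−1)^4·75.8947/(24)·0.6855^1·0.7281^5 = +0.443558
d^3_{1,-2}(1.6311) = -0.786266 +0.443558 = -0.342708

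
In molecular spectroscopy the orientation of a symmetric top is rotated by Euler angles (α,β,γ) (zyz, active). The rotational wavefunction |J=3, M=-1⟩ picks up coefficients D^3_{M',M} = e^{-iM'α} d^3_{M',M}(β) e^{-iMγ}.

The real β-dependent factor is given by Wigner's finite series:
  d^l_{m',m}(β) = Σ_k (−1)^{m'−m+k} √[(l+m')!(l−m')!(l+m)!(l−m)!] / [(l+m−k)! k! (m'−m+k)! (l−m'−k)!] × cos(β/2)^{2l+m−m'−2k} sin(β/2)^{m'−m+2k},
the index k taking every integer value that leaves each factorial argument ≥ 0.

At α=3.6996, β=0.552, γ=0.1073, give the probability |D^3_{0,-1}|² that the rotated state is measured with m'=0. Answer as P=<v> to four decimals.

D^3_{0,-1}(3.6996,0.552,0.1073) = e^{-i·0·3.6996}·d^3_{0,-1}(0.552)·e^{-i·-1·0.1073}. Compute d first:
c=cos(0.552/2)=0.962153, s=sin(0.552/2)=0.272509; N=√[6·6·2·24]=41.569219
The bounds max(0,m−m')=0 and min(l+m,l−m')=2 give 3 terms
  k=0: (−1)^1·41.5692/(12)·0.9622^5·0.2725^1 = -0.778382
  k=1: (−1)^2·41.5692/(4)·0.9622^3·0.2725^3 = +0.187322
  k=2: (−1)^3·41.5692/(12)·0.9622^1·0.2725^5 = -0.005009
d^3_{0,-1}(0.552) = -0.778382 +0.187322 -0.005009 = -0.596069
|D^3_{0,-1}|² = |d^3_{0,-1}(β)|² = (-0.596069)² = 0.355299 (the z-rotation phases have unit modulus)

P=0.3553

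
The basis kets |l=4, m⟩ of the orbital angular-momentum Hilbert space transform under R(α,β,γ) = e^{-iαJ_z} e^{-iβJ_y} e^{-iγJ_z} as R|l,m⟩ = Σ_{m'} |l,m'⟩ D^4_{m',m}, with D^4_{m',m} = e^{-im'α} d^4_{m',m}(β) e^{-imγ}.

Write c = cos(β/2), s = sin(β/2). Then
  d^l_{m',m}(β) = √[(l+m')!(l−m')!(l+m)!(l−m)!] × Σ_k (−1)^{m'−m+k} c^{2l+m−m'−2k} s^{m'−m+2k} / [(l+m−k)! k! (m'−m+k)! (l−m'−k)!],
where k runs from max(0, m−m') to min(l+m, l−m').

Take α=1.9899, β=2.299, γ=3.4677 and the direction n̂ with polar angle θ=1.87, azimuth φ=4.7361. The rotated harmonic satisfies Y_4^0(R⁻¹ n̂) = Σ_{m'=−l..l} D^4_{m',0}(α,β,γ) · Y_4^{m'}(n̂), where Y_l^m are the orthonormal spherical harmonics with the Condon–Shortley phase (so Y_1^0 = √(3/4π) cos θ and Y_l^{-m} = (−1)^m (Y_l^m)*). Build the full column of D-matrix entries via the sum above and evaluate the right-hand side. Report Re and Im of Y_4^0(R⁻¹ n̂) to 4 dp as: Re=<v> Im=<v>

Re=-0.1914 Im=0.0000

Need the full column D^4_{m',0} for m'=−4..4 at α=1.9899, β=2.299, γ=3.4677.
cos(β/2)=0.408944, sin(β/2)=0.912560
d^4_{-4,0}: single k=4 term ⇒ +0.162274;  D = -0.017107+0.161370i
d^4_{-3,0}: k∈[3..4] ⇒ +0.102841 -0.512107 = -0.409266;  D = -0.389321+0.126208i
d^4_{-2,0}: k∈[2..4] ⇒ +0.036951 -0.490670 +0.916254 = +0.462535;  D = -0.309342-0.343870i
d^4_{-1,0}: k∈[1..4] ⇒ +0.007806 -0.233221 +1.161350 -0.963845 = -0.027910;  D = +0.011358-0.025495i
d^4_{0,0}: k∈[0..4] ⇒ +0.000782 -0.062320 +0.698235 -1.545306 +0.480939 = -0.427669;  D = -0.427669+0.000000i
d^4_{1,0}: k∈[0..3] ⇒ -0.007806 +0.233221 -1.161350 +0.963845 = +0.027910;  D = -0.011358-0.025495i
d^4_{2,0}: k∈[0..2] ⇒ +0.036951 -0.490670 +0.916254 = +0.462535;  D = -0.309342+0.343870i
d^4_{3,0}: k∈[0..1] ⇒ -0.102841 +0.512107 = +0.409266;  D = +0.389321+0.126208i
d^4_{4,0}: single k=0 term ⇒ +0.162274;  D = -0.017107-0.161370i
Y_4^{m'}(θ=1.87,φ=4.7361) and Σ D·Y over m':
  (-0.0171+0.1614i)·(+0.3673-0.0349i)  (-0.3893+0.1262i)·(+0.0229+0.3211i)  (-0.3093-0.3439i)·(+0.1195-0.0057i)  (+0.0114-0.0255i)·(+0.0076+0.3186i)  (-0.4277+0.0000i)·(+0.0696+0.0000i)  (-0.0114-0.0255i)·(-0.0076+0.3186i)  (-0.3093+0.3439i)·(+0.1195+0.0057i)  (+0.3893+0.1262i)·(-0.0229+0.3211i)  (-0.0171-0.1614i)·(+0.3673+0.0349i)
Y_4^0(R⁻¹ n̂) = -0.191361+0.000000i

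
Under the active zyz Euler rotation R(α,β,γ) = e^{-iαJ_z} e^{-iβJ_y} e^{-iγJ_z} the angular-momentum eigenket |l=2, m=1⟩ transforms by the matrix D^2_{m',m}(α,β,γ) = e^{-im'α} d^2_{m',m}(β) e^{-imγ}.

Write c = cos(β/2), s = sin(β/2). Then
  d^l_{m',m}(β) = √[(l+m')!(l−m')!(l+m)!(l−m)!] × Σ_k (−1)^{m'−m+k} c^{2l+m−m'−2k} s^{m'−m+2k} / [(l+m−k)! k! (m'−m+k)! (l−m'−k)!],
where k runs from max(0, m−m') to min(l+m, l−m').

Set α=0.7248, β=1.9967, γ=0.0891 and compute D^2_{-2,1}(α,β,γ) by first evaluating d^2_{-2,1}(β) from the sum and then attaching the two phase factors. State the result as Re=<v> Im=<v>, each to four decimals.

Re=0.1343 Im=0.6293

First d^2_{-2,1}(β=1.9967), then the phase factors e^{-i(-2)α} and e^{-i(1)γ}:
c=cos(1.9967/2)=0.541690, s=sin(1.9967/2)=0.840578; N=√[1·24·6·1]=12.000000
The bounds max(0,m−m')=3 and min(l+m,l−m')=3 give 1 term
  k=3: (−1)^0·12.0000/(6)·0.5417^1·0.8406^3 = +0.643451
d^2_{-2,1}(1.9967) = +0.643451
Phases: e^{-i·(-2)·0.7248}=+0.120900+0.992665i, e^{-i·(1)·0.0891}=+0.996033-0.088982i ⇒ D=+0.134320+0.629275i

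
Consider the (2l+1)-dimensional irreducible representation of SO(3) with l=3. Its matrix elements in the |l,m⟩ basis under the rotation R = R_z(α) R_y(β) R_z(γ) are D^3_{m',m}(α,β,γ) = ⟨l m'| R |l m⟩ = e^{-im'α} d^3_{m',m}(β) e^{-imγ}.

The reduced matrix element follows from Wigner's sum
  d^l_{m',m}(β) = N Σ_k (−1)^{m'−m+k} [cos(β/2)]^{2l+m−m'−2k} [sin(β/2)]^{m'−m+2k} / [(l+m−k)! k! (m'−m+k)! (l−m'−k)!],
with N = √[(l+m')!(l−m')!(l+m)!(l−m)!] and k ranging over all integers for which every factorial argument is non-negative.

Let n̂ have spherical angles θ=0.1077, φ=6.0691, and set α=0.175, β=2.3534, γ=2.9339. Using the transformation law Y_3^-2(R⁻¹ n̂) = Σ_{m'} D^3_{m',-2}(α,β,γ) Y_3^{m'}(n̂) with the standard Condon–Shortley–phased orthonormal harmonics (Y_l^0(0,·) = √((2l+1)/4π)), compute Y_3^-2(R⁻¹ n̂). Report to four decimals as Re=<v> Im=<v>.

Need the full column D^3_{m',-2} for m'=−3..3 at α=0.175, β=2.3534, γ=2.9339.
cos(β/2)=0.383974, sin(β/2)=0.923344
d^3_{-3,-2}: single k=1 term ⇒ +0.018878;  D = +0.018764+0.002065i
d^3_{-2,-2}: k∈[0..1] ⇒ +0.003205 -0.092663 = -0.089458;  D = -0.089266+0.005845i
d^3_{-1,-2}: k∈[0..1] ⇒ -0.024371 +0.281855 = +0.257484;  D = +0.250080-0.061301i
d^3_{0,-2}: k∈[0..1] ⇒ +0.101507 -0.586973 = -0.485466;  D = -0.444183+0.195906i
d^3_{1,-2}: k∈[0..1] ⇒ -0.281855 +0.814928 = +0.533073;  D = +0.442838-0.296752i
d^3_{2,-2}: k∈[0..1] ⇒ +0.535831 -0.619699 = -0.083869;  D = -0.060479+0.058105i
d^3_{3,-2}: single k=0 term ⇒ -0.631241;  D = -0.372102+0.509907i
Y_3^{m'}(θ=0.1077,φ=6.0691) and Σ D·Y over m':
  (+0.0188+0.0021i)·(+0.0004+0.0003i)  (-0.0893+0.0058i)·(+0.0107+0.0049i)  (+0.2501-0.0613i)·(+0.1338+0.0291i)  (-0.4442+0.1959i)·(+0.7206+0.0000i)  (+0.4428-0.2968i)·(-0.1338+0.0291i)  (-0.0605+0.0581i)·(+0.0107-0.0049i)  (-0.3721+0.5099i)·(-0.0004+0.0003i)
Y_3^-2(R⁻¹ n̂) = -0.336794+0.193061i

Re=-0.3368 Im=0.1931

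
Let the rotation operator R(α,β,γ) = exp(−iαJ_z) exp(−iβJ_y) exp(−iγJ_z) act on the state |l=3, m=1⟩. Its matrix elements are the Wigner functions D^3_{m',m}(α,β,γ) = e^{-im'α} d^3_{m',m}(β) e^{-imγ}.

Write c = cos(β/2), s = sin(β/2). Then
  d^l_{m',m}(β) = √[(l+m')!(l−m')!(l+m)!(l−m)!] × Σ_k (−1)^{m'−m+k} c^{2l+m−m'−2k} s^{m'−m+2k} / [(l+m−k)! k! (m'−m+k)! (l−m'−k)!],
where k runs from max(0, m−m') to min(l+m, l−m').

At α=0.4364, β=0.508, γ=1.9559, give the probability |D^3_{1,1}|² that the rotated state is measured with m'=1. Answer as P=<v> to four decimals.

First d^3_{1,1}(β=0.508), then the phase factors e^{-i(1)α} and e^{-i(1)γ}:
With c≡cos(β/2)=0.967915 and s≡sin(β/2)=0.251278, N=[24·2·24·2]^{1/2}=48.000000
k∈{0,1,2} keeps every argument non-negative
  k=0: (−1)^0·48.0000/(48)·0.9679^6·0.2513^0 = +0.822287
  k=1: (−1)^1·48.0000/(6)·0.9679^4·0.2513^2 = -0.443350
  k=2: (−1)^2·48.0000/(8)·0.9679^2·0.2513^4 = +0.022410
d^3_{1,1}(0.508) = +0.822287 -0.443350 +0.022410 = +0.401347
|D^3_{1,1}|² = |d^3_{1,1}(β)|² = (+0.401347)² = 0.161080 (the z-rotation phases have unit modulus)

P=0.1611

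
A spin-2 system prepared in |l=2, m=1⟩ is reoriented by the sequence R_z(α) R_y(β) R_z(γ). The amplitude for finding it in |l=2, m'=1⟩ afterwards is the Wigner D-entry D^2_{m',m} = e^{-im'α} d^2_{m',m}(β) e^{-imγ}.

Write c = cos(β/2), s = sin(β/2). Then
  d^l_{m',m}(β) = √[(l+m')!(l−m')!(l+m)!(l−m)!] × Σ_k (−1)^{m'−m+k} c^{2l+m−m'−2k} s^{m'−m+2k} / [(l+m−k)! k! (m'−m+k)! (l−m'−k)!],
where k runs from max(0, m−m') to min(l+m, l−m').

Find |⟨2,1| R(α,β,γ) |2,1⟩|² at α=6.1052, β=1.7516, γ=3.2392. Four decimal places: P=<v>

P=0.3109

D^2_{1,1}(6.1052,1.7516,3.2392) = e^{-i·1·6.1052}·d^2_{1,1}(1.7516)·e^{-i·1·3.2392}. Compute d first:
With c≡cos(β/2)=0.640383 and s≡sin(β/2)=0.768056, N=[6·1·6·1]^{1/2}=6.000000
The bounds max(0,m−m')=0 and min(l+m,l−m')=1 give 2 terms
  k=0: (−1)^0·6.0000/(6)·0.6404^4·0.7681^0 = +0.168174
  k=1: (−1)^1·6.0000/(2)·0.6404^2·0.7681^2 = -0.725749
d^2_{1,1}(1.7516) = +0.168174 -0.725749 = -0.557575
|D^2_{1,1}|² = |d^2_{1,1}(β)|² = (-0.557575)² = 0.310890 (the z-rotation phases have unit modulus)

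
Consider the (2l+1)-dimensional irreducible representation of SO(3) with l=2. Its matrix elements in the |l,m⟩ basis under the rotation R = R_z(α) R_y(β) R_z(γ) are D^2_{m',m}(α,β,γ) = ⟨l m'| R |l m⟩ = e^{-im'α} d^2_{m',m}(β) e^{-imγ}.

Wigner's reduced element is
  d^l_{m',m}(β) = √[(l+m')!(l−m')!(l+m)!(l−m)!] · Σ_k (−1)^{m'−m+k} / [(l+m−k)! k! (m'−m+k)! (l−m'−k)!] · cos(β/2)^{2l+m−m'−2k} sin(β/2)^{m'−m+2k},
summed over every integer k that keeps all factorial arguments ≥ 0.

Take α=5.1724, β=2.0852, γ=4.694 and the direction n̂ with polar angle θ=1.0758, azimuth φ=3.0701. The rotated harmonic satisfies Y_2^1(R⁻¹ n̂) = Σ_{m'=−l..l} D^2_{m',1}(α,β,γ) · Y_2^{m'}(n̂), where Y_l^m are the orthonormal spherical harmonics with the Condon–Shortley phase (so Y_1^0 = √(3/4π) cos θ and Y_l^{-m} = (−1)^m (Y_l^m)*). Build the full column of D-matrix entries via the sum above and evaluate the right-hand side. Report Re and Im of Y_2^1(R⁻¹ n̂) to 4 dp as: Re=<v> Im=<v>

Re=0.3662 Im=-0.0866

Need the full column D^2_{m',1} for m'=−2..2 at α=5.1724, β=2.0852, γ=4.694.
cos(β/2)=0.503976, sin(β/2)=0.863717
d^2_{-2,1}: single k=3 term ⇒ +0.649464;  D = +0.523871-0.383879i
d^2_{-1,1}: k∈[2..3] ⇒ +0.568440 -0.556528 = +0.011913;  D = +0.010575+0.005484i
d^2_{0,1}: k∈[1..2] ⇒ +0.270818 -0.795428 = -0.524610;  D = +0.009646-0.524521i
d^2_{1,1}: k∈[0..1] ⇒ +0.064512 -0.568440 = -0.503928;  D = +0.455581-0.215382i
d^2_{2,1}: single k=0 term ⇒ -0.221122;  D = +0.173435+0.137169i
Y_2^{m'}(θ=1.0758,φ=3.0701) and Σ D·Y over m':
  (+0.5239-0.3839i)·(+0.2961+0.0426i)  (+0.0106+0.0055i)·(-0.3221-0.0231i)  (+0.0096-0.5245i)·(-0.1019+0.0000i)  (+0.4556-0.2154i)·(+0.3221-0.0231i)  (+0.1734+0.1372i)·(+0.2961-0.0426i)
Y_2^1(R⁻¹ n̂) = +0.366167-0.086559i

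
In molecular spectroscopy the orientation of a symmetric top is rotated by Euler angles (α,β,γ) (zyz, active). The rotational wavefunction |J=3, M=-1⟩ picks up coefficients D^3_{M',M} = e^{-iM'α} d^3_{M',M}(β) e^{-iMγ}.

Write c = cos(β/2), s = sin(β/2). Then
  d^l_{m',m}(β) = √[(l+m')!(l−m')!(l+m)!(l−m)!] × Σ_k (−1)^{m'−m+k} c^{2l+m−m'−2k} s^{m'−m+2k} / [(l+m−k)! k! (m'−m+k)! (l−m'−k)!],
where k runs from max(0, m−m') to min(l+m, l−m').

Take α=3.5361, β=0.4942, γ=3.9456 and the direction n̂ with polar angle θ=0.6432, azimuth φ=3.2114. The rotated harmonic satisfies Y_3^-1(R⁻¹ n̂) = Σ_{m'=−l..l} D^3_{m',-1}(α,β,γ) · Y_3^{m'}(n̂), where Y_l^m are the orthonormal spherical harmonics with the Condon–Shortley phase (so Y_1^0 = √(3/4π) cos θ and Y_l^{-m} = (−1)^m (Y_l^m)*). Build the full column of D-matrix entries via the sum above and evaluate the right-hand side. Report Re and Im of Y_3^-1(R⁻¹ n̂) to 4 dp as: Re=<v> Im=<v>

Need the full column D^3_{m',-1} for m'=−3..3 at α=3.5361, β=0.4942, γ=3.9456.
cos(β/2)=0.969626, sin(β/2)=0.244593
d^3_{-3,-1}: single k=2 term ⇒ +0.204810;  D = -0.082902+0.187281i
d^3_{-2,-1}: k∈[1..2] ⇒ +0.662926 -0.084367 = +0.578558;  D = +0.012858-0.578416i
d^3_{-1,-1}: k∈[0..2] ⇒ +0.831046 -0.423053 +0.020190 = +0.428183;  D = +0.155748+0.398852i
d^3_{0,-1}: k∈[0..2] ⇒ -0.726199 +0.138630 -0.002940 = -0.590510;  D = +0.409711+0.425251i
d^3_{1,-1}: k∈[0..2] ⇒ +0.317290 -0.026920 +0.000214 = +0.290584;  D = +0.266559+0.115696i
d^3_{2,-1}: k∈[0..1] ⇒ -0.084367 +0.002684 = -0.081683;  D = +0.081674+0.001225i
d^3_{3,-1}: single k=0 term ⇒ +0.013033;  D = +0.012105-0.004828i
Y_3^{m'}(θ=0.6432,φ=3.2114) and Σ D·Y over m':
  (-0.0829+0.1873i)·(-0.0880+0.0187i)  (+0.0129-0.5784i)·(+0.2913-0.0409i)  (+0.1557+0.3989i)·(-0.4257+0.0298i)  (+0.4097+0.4253i)·(+0.0602+0.0000i)  (+0.2666+0.1157i)·(+0.4257+0.0298i)  (+0.0817+0.0012i)·(+0.2913+0.0409i)  (+0.0121-0.0048i)·(+0.0880+0.0187i)
Y_3^-1(R⁻¹ n̂) = +0.065259-0.265938i

Re=0.0653 Im=-0.2659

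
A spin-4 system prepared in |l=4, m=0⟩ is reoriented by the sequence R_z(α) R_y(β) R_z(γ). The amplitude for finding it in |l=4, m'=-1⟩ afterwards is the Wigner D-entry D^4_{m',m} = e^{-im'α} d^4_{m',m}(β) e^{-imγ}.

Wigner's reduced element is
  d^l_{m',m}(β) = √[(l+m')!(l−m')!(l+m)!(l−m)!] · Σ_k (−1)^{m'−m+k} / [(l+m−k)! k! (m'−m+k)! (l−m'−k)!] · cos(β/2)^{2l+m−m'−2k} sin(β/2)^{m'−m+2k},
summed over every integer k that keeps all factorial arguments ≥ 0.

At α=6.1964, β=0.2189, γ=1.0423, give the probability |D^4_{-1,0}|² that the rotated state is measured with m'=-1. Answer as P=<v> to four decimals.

First d^4_{-1,0}(β=0.2189), then the phase factors e^{-i(-1)α} and e^{-i(0)γ}:
c=cos(0.2189/2)=0.994016, s=sin(0.2189/2)=0.109232; N=√[6·120·24·24]=643.987578
Admissible k: 1..4 (factorial args all ≥0)
  k=1: (−1)^0·643.9876/(144)·0.9940^7·0.1092^1 = +0.468401
  k=2: (−1)^1·643.9876/(24)·0.9940^5·0.1092^3 = -0.033937
  k=3: (−1)^2·643.9876/(24)·0.9940^3·0.1092^5 = +0.000410
  k=4: (−1)^3·643.9876/(144)·0.9940^1·0.1092^7 = -0.000001
d^4_{-1,0}(0.2189) = +0.468401 -0.033937 +0.000410 -0.000001 = +0.434873
|D^4_{-1,0}|² = |d^4_{-1,0}(β)|² = (+0.434873)² = 0.189114 (the z-rotation phases have unit modulus)

P=0.1891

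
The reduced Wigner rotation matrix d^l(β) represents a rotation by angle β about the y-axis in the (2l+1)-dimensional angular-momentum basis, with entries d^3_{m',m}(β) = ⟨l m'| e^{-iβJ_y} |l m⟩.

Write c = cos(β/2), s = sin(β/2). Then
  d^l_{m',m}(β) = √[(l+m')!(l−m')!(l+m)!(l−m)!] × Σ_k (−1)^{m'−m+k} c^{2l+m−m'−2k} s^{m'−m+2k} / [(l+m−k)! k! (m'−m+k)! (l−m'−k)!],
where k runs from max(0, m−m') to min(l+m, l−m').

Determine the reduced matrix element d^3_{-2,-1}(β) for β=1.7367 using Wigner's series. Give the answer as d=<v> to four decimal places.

d=-0.4867

d^3_{-2,-1}(β=1.7367) via Wigner's sum:
c=cos(1.7367/2)=0.646087, s=sin(1.7367/2)=0.763264; N=√[1·120·2·24]=75.894664
The bounds max(0,m−m')=1 and min(l+m,l−m')=2 give 2 terms
  k=1: (−1)^0·75.8947/(24)·0.6461^5·0.7633^1 = +0.271725
  k=2: (−1)^1·75.8947/(12)·0.6461^3·0.7633^3 = -0.758450
d^3_{-2,-1}(1.7367) = +0.271725 -0.758450 = -0.486725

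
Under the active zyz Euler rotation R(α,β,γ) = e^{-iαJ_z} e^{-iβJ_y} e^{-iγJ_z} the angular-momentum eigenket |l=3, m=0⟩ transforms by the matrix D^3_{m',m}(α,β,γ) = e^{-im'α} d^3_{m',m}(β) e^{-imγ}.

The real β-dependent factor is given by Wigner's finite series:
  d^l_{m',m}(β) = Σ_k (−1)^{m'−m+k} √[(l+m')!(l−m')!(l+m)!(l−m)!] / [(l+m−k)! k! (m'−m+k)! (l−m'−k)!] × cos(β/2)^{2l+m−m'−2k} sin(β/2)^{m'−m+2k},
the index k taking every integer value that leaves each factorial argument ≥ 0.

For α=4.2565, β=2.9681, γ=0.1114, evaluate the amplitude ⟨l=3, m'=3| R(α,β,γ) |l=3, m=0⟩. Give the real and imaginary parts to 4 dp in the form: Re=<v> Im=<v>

First d^3_{3,0}(β=2.9681), then the phase factors e^{-i(3)α} and e^{-i(0)γ}:
With c≡cos(β/2)=0.086638 and s≡sin(β/2)=0.996240, N=[720·1·6·6]^{1/2}=160.996894
k: max(0,(0)−(3))=0 … min(3+(0),3−(3))=0
  k=0: (−1)^3·160.9969/(36)·0.0866^3·0.9962^3 = -0.002876
d^3_{3,0}(2.9681) = -0.002876
Attach z-rotation phases: D = e^{-i(3)(4.2565)}·(-0.002876)·e^{-i(0)(0.1114)} = -0.002816+0.000580i

Re=-0.0028 Im=0.0006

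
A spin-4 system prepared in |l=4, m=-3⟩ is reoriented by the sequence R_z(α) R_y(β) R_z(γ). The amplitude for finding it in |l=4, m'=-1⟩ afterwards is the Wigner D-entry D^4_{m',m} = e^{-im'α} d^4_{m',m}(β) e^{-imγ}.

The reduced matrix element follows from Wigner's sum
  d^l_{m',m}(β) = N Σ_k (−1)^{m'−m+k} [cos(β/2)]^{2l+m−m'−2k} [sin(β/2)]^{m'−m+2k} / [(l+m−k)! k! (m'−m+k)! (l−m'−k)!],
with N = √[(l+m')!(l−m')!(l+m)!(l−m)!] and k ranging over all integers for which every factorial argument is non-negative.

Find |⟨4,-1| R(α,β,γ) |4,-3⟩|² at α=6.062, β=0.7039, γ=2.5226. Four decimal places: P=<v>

P=0.2503

Split into d^4_{-1,-3}(β=0.7039) × two z-phases.
With c≡cos(β/2)=0.938702 and s≡sin(β/2)=0.344729, N=[6·120·1·5040]^{1/2}=1904.940944
The bounds max(0,m−m')=0 and min(l+m,l−m')=1 give 2 terms
  k=0: (−1)^2·1904.9409/(240)·0.9387^6·0.3447^2 = +0.645347
  k=1: (−1)^3·1904.9409/(144)·0.9387^4·0.3447^4 = -0.145058
d^4_{-1,-3}(0.7039) = +0.645347 -0.145058 = +0.500289
|D^4_{-1,-3}|² = |d^4_{-1,-3}(β)|² = (+0.500289)² = 0.250289 (the z-rotation phases have unit modulus)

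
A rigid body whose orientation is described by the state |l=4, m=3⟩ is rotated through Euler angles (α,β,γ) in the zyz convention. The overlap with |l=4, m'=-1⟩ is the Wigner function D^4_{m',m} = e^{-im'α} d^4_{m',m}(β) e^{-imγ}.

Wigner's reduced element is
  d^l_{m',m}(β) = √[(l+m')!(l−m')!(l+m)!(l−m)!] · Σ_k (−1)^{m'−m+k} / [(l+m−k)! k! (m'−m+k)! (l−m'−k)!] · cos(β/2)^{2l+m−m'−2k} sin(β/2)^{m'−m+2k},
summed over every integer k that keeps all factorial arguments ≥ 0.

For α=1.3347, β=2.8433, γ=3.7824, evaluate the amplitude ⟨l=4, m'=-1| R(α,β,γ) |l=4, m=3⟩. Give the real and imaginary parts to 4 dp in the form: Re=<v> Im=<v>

First d^4_{-1,3}(β=2.8433), then the phase factors e^{-i(-1)α} and e^{-i(3)γ}:
With c≡cos(β/2)=0.148594 and s≡sin(β/2)=0.988898, N=[6·120·5040·1]^{1/2}=1904.940944
k∈{4,5} keeps every argument non-negative
  k=4: (−1)^0·1904.9409/(144)·0.1486^4·0.9889^4 = +0.006168
  k=5: (−1)^1·1904.9409/(240)·0.1486^2·0.9889^6 = -0.163901
d^4_{-1,3}(2.8433) = +0.006168 -0.163901 = -0.157734
Phases: e^{-i·(-1)·1.3347}=+0.233909+0.972258i, e^{-i·(3)·3.7824}=+0.344425+0.938814i ⇒ D=+0.131267-0.087458i

Re=0.1313 Im=-0.0875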